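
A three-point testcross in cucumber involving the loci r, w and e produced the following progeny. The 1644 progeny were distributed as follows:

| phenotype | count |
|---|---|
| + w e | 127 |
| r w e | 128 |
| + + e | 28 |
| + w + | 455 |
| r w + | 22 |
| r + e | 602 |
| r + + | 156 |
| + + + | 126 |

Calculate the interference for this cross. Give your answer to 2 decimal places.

0.19

The two most frequent reciprocal classes, + w + and r + e, are the parental types, so the F1 was + w + / r + e.
The two rarest classes, r w + and + + e, are the double crossovers. Comparing them with the parentals, only the r allele has switched, so r is the middle locus and the order is e – r – w.
e–r: (283 + 50)/1644 = 0.2026; r–w: (254 + 50)/1644 = 0.1849.
Expected DCO frequency = 0.2026 × 0.1849 ≈ 0.03746; observed = 50/1644 ≈ 0.03041.
Coefficient of coincidence = 0.03041/0.03746 ≈ 0.81; interference = 1 − 0.81 = 0.19.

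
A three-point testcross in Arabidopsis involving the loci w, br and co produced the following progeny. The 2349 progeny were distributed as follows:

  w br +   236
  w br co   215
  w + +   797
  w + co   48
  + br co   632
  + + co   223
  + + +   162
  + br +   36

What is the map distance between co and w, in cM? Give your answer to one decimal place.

The two most frequent reciprocal classes, w + + and + br co, are the parental types, so the F1 was w + + / + br co.
The two rarest classes, w + co and + br +, are the double crossovers. Comparing them with the parentals, only the co allele has switched, so co is the middle locus and the order is br – co – w.
Crossovers in the co–w interval produce the single-crossover classes + + + and w br co (162 + 215 = 377) plus the double crossovers (84).
RF(co–w) = (377 + 84) / 2349 = 461/2349 = 0.1963 → 19.6 cM.

19.6 cM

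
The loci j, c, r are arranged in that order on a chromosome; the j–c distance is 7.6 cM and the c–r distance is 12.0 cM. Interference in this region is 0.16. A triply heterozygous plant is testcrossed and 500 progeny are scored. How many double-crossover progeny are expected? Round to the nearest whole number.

4

Map distances give recombination frequencies of 0.076 and 0.120 for the two intervals.
With interference 0.16 (so coincidence = 0.84), expected double-crossover frequency = 0.076 × 0.120 × 0.84 = 0.00766.
Expected number = 0.00766 × 500 = 3.83 ≈ 4.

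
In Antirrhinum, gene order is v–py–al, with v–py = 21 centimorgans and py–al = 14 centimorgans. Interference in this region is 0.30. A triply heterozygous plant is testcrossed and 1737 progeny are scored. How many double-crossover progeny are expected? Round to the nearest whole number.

Map distances give recombination frequencies of 0.210 and 0.140 for the two intervals.
With interference 0.30 (so coincidence = 0.70), expected double-crossover frequency = 0.210 × 0.140 × 0.70 = 0.02058.
Expected number = 0.02058 × 1737 = 35.75 ≈ 36.

36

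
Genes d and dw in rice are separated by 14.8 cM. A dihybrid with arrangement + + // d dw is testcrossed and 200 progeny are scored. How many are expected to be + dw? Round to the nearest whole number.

15

A map distance of 14.8 cM corresponds to a recombination frequency of 0.148.
The F1 is + + / d dw, so + dw is a recombinant gamete class with expected frequency r/2 = 0.148/2 = 0.0740.
Expected number = 0.0740 × 200 = 14.80 ≈ 15.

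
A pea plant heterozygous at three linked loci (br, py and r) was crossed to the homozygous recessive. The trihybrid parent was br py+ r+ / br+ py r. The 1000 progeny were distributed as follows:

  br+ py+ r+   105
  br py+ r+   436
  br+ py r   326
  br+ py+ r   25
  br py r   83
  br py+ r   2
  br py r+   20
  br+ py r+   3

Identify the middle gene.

r

The two rarest classes, br py+ r and br+ py r+, are the double crossovers. Comparing them with the parentals, only the r allele has switched, so r is the middle locus and the order is br – r – py.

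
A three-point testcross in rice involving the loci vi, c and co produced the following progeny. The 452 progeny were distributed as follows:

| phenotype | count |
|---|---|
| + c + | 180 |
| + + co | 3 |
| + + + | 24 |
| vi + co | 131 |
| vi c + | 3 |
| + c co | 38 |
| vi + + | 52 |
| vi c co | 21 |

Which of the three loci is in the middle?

The two most frequent reciprocal classes, + c + and vi + co, are the parental types, so the F1 was + c + / vi + co.
The two rarest classes, vi c + and + + co, are the double crossovers. Comparing them with the parentals, only the vi allele has switched, so vi is the middle locus and the order is c – vi – co.

vi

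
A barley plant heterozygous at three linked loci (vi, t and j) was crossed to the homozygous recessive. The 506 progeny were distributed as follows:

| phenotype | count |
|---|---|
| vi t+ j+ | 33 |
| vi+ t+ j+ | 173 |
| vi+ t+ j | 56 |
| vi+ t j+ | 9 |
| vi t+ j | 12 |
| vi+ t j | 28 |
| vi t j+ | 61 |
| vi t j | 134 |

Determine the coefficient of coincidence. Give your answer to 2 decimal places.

The two most frequent reciprocal classes, vi+ t+ j+ and vi t j, are the parental types, so the F1 was vi+ t+ j+ / vi t j.
The two rarest classes, vi+ t j+ and vi t+ j, are the double crossovers. Comparing them with the parentals, only the t allele has switched, so t is the middle locus and the order is vi – t – j.
vi–t: (61 + 21)/506 = 0.1621; t–j: (117 + 21)/506 = 0.2727.
Expected DCO frequency = 0.1621 × 0.2727 ≈ 0.04420; observed = 21/506 ≈ 0.04150.
Coefficient of coincidence = 0.04150/0.04420 ≈ 0.94.

0.94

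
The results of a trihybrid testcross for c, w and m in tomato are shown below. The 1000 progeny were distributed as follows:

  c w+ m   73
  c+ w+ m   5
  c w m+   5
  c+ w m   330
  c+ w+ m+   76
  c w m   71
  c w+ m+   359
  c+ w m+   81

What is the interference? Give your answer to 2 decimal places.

The two most frequent reciprocal classes, c+ w m and c w+ m+, are the parental types, so the F1 was c+ w m / c w+ m+.
The two rarest classes, c+ w+ m and c w m+, are the double crossovers. Comparing them with the parentals, only the w allele has switched, so w is the middle locus and the order is c – w – m.
c–w: (147 + 10)/1000 = 0.1570; w–m: (154 + 10)/1000 = 0.1640.
Expected DCO frequency = 0.1570 × 0.1640 ≈ 0.02575; observed = 10/1000 ≈ 0.01000.
Coefficient of coincidence = 0.01000/0.02575 ≈ 0.39; interference = 1 − 0.39 = 0.61.

0.61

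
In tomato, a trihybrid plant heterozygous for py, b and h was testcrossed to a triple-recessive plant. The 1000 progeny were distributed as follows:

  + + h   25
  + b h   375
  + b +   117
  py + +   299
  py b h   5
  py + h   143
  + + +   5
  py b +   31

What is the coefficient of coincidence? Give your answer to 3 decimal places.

0.561

The two most frequent reciprocal classes, + b h and py + +, are the parental types, so the F1 was + b h / py + +.
The two rarest classes, py b h and + + +, are the double crossovers. Comparing them with the parentals, only the py allele has switched, so py is the middle locus and the order is h – py – b.
h–py: (260 + 10)/1000 = 0.2700; py–b: (56 + 10)/1000 = 0.0660.
Expected DCO frequency = 0.2700 × 0.0660 ≈ 0.01782; observed = 10/1000 ≈ 0.01000.
Coefficient of coincidence = 0.01000/0.01782 ≈ 0.561.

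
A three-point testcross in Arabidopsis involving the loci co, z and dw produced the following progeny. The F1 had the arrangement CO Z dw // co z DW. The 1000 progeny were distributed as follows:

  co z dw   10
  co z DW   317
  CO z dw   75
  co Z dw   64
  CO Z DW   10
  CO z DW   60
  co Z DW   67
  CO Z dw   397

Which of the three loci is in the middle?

dw

The two rarest classes, CO Z DW and co z dw, are the double crossovers. Comparing them with the parentals, only the dw allele has switched, so dw is the middle locus and the order is co – dw – z.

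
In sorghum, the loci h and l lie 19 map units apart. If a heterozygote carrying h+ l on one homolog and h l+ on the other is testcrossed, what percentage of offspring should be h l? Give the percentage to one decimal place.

A map distance of 19 map units corresponds to a recombination frequency of 0.190.
The F1 is h+ l / h l+, so h l is a recombinant gamete class with expected frequency r/2 = 0.190/2 = 0.0950.
That is 0.0950 = 9.5% of the progeny.

9.5%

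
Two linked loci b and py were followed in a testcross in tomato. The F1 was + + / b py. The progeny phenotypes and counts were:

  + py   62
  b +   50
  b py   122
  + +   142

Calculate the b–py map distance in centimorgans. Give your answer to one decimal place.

29.8 centimorgans

The recombinant classes are + py and b +: 62 + 50 = 112.
Recombination frequency = 112/376 = 0.2979 ≈ 29.8%, i.e. 29.8 centimorgans.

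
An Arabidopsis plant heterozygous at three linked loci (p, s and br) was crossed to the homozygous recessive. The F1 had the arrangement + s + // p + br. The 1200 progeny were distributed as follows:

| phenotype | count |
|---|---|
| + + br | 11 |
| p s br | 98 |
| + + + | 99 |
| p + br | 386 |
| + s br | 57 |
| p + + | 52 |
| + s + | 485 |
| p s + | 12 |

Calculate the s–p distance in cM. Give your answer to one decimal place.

The two rarest classes, p s + and + + br, are the double crossovers. Comparing them with the parentals, only the p allele has switched, so p is the middle locus and the order is br – p – s.
Crossovers in the p–s interval produce the single-crossover classes + + + and p s br (99 + 98 = 197) plus the double crossovers (23).
RF(p–s) = (197 + 23) / 1200 = 220/1200 = 0.1833 → 18.3 cM.

18.3 cM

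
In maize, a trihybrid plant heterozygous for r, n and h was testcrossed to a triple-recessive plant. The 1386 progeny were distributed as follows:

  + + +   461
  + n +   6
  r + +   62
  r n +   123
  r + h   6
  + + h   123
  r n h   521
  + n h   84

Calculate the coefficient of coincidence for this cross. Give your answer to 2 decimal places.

0.41

The two most frequent reciprocal classes, r n h and + + +, are the parental types, so the F1 was r n h / + + +.
The two rarest classes, r + h and + n +, are the double crossovers. Comparing them with the parentals, only the n allele has switched, so n is the middle locus and the order is r – n – h.
r–n: (146 + 12)/1386 = 0.1140; n–h: (246 + 12)/1386 = 0.1861.
Expected DCO frequency = 0.1140 × 0.1861 ≈ 0.02122; observed = 12/1386 ≈ 0.00866.
Coefficient of coincidence = 0.00866/0.02122 ≈ 0.41.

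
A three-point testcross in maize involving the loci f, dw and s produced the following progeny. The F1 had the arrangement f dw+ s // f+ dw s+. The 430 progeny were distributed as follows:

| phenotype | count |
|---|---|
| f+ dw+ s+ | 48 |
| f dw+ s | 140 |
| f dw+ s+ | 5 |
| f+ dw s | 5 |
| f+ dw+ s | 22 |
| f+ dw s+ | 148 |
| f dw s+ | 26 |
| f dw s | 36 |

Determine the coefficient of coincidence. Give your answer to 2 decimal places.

0.79

The two rarest classes, f dw+ s+ and f+ dw s, are the double crossovers. Comparing them with the parentals, only the s allele has switched, so s is the middle locus and the order is f – s – dw.
f–s: (48 + 10)/430 = 0.1349; s–dw: (84 + 10)/430 = 0.2186.
Expected DCO frequency = 0.1349 × 0.2186 ≈ 0.02949; observed = 10/430 ≈ 0.02326.
Coefficient of coincidence = 0.02326/0.02949 ≈ 0.79.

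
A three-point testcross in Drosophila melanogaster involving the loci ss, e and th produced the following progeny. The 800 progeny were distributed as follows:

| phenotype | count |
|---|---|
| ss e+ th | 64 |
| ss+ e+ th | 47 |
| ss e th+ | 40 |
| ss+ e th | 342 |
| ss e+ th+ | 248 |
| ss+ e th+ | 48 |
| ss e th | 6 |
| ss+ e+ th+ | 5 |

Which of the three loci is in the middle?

ss

The two most frequent reciprocal classes, ss+ e th and ss e+ th+, are the parental types, so the F1 was ss+ e th / ss e+ th+.
The two rarest classes, ss e th and ss+ e+ th+, are the double crossovers. Comparing them with the parentals, only the ss allele has switched, so ss is the middle locus and the order is e – ss – th.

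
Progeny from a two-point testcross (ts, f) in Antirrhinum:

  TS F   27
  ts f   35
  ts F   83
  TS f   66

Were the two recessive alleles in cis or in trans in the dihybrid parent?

trans

The two most frequent classes are TS f (66) and ts F (83); these are the parental (non-recombinant) types.
So the F1 carried TS f on one chromosome and ts F on the other — the recessive alleles are on opposite chromosomes (trans / repulsion).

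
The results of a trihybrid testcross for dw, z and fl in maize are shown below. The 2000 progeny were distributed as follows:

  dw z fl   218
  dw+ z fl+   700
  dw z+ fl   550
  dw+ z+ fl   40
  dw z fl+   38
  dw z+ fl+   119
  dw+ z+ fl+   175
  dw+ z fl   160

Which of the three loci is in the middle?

dw

The two most frequent reciprocal classes, dw z+ fl and dw+ z fl+, are the parental types, so the F1 was dw z+ fl / dw+ z fl+.
The two rarest classes, dw+ z+ fl and dw z fl+, are the double crossovers. Comparing them with the parentals, only the dw allele has switched, so dw is the middle locus and the order is z – dw – fl.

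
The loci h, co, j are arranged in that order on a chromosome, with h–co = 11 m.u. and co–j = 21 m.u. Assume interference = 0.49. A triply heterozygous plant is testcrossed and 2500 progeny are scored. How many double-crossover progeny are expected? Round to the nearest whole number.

Map distances give recombination frequencies of 0.110 and 0.210 for the two intervals.
With interference 0.49 (so coincidence = 0.51), expected double-crossover frequency = 0.110 × 0.210 × 0.51 = 0.01178.
Expected number = 0.01178 × 2500 = 29.45 ≈ 29.

29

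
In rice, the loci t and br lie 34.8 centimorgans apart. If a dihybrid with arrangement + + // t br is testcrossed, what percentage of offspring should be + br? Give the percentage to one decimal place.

17.4%

A map distance of 34.8 centimorgans corresponds to a recombination frequency of 0.348.
The F1 is + + / t br, so + br is a recombinant gamete class with expected frequency r/2 = 0.348/2 = 0.1740.
That is 0.1740 = 17.4% of the progeny.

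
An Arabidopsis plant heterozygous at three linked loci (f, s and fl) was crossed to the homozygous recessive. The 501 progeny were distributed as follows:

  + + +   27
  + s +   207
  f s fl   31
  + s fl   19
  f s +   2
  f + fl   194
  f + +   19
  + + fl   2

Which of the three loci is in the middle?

f

The two most frequent reciprocal classes, + s + and f + fl, are the parental types, so the F1 was + s + / f + fl.
The two rarest classes, f s + and + + fl, are the double crossovers. Comparing them with the parentals, only the f allele has switched, so f is the middle locus and the order is fl – f – s.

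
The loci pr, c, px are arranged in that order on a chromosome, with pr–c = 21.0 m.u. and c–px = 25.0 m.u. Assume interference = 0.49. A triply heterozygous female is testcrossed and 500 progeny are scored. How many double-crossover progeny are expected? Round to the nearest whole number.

Map distances give recombination frequencies of 0.210 and 0.250 for the two intervals.
With interference 0.49 (so coincidence = 0.51), expected double-crossover frequency = 0.210 × 0.250 × 0.51 = 0.02678.
Expected number = 0.02678 × 500 = 13.39 ≈ 13.

13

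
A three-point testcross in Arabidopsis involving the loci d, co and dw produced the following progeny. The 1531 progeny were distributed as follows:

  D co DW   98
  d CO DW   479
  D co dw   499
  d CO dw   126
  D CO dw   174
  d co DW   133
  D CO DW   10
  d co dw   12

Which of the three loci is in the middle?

The two most frequent reciprocal classes, d CO DW and D co dw, are the parental types, so the F1 was d CO DW / D co dw.
The two rarest classes, D CO DW and d co dw, are the double crossovers. Comparing them with the parentals, only the d allele has switched, so d is the middle locus and the order is co – d – dw.

d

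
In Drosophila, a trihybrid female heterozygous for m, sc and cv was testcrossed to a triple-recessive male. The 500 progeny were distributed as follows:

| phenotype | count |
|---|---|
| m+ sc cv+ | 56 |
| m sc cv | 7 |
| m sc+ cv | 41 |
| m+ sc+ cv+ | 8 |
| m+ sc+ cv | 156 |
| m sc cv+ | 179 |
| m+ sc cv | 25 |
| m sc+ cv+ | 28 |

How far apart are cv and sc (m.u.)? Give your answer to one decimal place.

The two most frequent reciprocal classes, m sc cv+ and m+ sc+ cv, are the parental types, so the F1 was m sc cv+ / m+ sc+ cv.
The two rarest classes, m sc cv and m+ sc+ cv+, are the double crossovers. Comparing them with the parentals, only the cv allele has switched, so cv is the middle locus and the order is m – cv – sc.
Crossovers in the cv–sc interval produce the single-crossover classes m sc+ cv+ and m+ sc cv (28 + 25 = 53) plus the double crossovers (15).
RF(cv–sc) = (53 + 15) / 500 = 68/500 = 0.1360 → 13.6 m.u.

13.6 m.u.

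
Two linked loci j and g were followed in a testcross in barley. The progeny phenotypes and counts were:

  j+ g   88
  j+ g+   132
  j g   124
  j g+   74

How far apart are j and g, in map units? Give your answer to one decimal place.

38.8 map units

The two most frequent classes, j+ g+ (132) and j g (124), are the parental types, so the F1 was j+ g+ / j g.
The recombinant classes are j+ g and j g+: 88 + 74 = 162.
Recombination frequency = 162/418 = 0.3876 ≈ 38.8%, i.e. 38.8 map units.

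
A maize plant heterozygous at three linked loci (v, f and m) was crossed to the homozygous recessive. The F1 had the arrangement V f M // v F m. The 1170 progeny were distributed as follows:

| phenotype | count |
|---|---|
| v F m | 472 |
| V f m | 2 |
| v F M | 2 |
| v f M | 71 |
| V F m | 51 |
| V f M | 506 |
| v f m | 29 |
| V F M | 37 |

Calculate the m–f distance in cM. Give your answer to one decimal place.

The two rarest classes, V f m and v F M, are the double crossovers. Comparing them with the parentals, only the m allele has switched, so m is the middle locus and the order is v – m – f.
Crossovers in the m–f interval produce the single-crossover classes V F M and v f m (37 + 29 = 66) plus the double crossovers (4).
RF(m–f) = (66 + 4) / 1170 = 70/1170 = 0.0598 → 6.0 cM.

6.0 cM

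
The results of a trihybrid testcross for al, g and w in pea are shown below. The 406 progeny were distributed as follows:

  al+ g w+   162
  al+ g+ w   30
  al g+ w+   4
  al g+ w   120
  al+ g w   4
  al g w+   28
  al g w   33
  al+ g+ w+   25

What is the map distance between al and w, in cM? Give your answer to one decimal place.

The two most frequent reciprocal classes, al+ g w+ and al g+ w, are the parental types, so the F1 was al+ g w+ / al g+ w.
The two rarest classes, al+ g w and al g+ w+, are the double crossovers. Comparing them with the parentals, only the w allele has switched, so w is the middle locus and the order is al – w – g.
Crossovers in the al–w interval produce the single-crossover classes al g w+ and al+ g+ w (28 + 30 = 58) plus the double crossovers (8).
RF(al–w) = (58 + 8) / 406 = 66/406 = 0.1626 → 16.3 cM.

16.3 cM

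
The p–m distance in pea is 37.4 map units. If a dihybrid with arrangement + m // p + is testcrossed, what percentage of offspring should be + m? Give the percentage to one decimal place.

31.3%

A map distance of 37.4 map units corresponds to a recombination frequency of 0.374.
The F1 is + m / p +, so + m is a parental gamete class with expected frequency (1 − r)/2 = 0.626/2 = 0.3130.
That is 0.3130 = 31.3% of the progeny.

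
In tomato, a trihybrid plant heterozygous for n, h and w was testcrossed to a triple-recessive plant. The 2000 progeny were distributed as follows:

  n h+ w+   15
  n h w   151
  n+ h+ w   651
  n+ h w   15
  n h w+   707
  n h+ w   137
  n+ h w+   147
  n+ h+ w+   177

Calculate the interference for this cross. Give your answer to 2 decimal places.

0.47

The two most frequent reciprocal classes, n h w+ and n+ h+ w, are the parental types, so the F1 was n h w+ / n+ h+ w.
The two rarest classes, n h+ w+ and n+ h w, are the double crossovers. Comparing them with the parentals, only the h allele has switched, so h is the middle locus and the order is n – h – w.
n–h: (284 + 30)/2000 = 0.1570; h–w: (328 + 30)/2000 = 0.1790.
Expected DCO frequency = 0.1570 × 0.1790 ≈ 0.02810; observed = 30/2000 ≈ 0.01500.
Coefficient of coincidence = 0.01500/0.02810 ≈ 0.53; interference = 1 − 0.53 = 0.47.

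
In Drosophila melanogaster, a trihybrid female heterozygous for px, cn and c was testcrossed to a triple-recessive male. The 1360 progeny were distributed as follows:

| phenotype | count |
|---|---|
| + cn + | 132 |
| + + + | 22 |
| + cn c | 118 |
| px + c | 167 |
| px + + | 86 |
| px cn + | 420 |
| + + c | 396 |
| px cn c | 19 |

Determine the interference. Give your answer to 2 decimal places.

0.33

The two most frequent reciprocal classes, px cn + and + + c, are the parental types, so the F1 was px cn + / + + c.
The two rarest classes, px cn c and + + +, are the double crossovers. Comparing them with the parentals, only the c allele has switched, so c is the middle locus and the order is px – c – cn.
px–c: (299 + 41)/1360 = 0.2500; c–cn: (204 + 41)/1360 = 0.1801.
Expected DCO frequency = 0.2500 × 0.1801 ≈ 0.04503; observed = 41/1360 ≈ 0.03015.
Coefficient of coincidence = 0.03015/0.04503 ≈ 0.67; interference = 1 − 0.67 = 0.33.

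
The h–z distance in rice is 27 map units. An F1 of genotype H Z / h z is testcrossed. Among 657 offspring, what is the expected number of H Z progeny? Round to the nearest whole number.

240

A map distance of 27 map units corresponds to a recombination frequency of 0.270.
The F1 is H Z / h z, so H Z is a parental gamete class with expected frequency (1 − r)/2 = 0.730/2 = 0.3650.
Expected number = 0.3650 × 657 = 239.81 ≈ 240.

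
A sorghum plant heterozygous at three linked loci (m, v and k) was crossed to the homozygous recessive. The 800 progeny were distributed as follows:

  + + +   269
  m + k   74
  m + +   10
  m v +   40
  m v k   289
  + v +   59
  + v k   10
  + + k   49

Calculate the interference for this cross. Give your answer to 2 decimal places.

The two most frequent reciprocal classes, + + + and m v k, are the parental types, so the F1 was + + + / m v k.
The two rarest classes, m + + and + v k, are the double crossovers. Comparing them with the parentals, only the m allele has switched, so m is the middle locus and the order is k – m – v.
k–m: (89 + 20)/800 = 0.1363; m–v: (133 + 20)/800 = 0.1913.
Expected DCO frequency = 0.1363 × 0.1913 ≈ 0.02607; observed = 20/800 ≈ 0.02500.
Coefficient of coincidence = 0.02500/0.02607 ≈ 0.96; interference = 1 − 0.96 = 0.04.

0.04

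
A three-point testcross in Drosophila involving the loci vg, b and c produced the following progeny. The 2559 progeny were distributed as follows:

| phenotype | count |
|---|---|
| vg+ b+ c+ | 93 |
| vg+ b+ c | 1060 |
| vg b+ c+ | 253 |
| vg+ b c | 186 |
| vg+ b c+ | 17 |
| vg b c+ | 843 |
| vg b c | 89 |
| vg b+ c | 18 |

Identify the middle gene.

The two most frequent reciprocal classes, vg b c+ and vg+ b+ c, are the parental types, so the F1 was vg b c+ / vg+ b+ c.
The two rarest classes, vg+ b c+ and vg b+ c, are the double crossovers. Comparing them with the parentals, only the vg allele has switched, so vg is the middle locus and the order is c – vg – b.

vg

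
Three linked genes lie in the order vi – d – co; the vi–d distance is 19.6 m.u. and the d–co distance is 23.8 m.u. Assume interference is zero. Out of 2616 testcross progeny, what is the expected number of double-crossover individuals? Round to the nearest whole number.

Map distances give recombination frequencies of 0.196 and 0.238 for the two intervals.
With no interference, expected double-crossover frequency = 0.196 × 0.238 = 0.04665.
Expected number = 0.04665 × 2616 = 122.03 ≈ 122.

122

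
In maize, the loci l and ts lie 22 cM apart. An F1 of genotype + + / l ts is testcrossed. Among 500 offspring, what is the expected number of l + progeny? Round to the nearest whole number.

A map distance of 22 cM corresponds to a recombination frequency of 0.220.
The F1 is + + / l ts, so l + is a recombinant gamete class with expected frequency r/2 = 0.220/2 = 0.1100.
Expected number = 0.1100 × 500 = 55.00 ≈ 55.

55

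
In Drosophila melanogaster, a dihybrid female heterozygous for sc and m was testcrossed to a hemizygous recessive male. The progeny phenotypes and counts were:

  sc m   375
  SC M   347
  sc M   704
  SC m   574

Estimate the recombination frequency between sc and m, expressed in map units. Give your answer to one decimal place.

36.1 map units

The two most frequent classes, SC m (574) and sc M (704), are the parental types, so the F1 was SC m / sc M.
The recombinant classes are SC M and sc m: 347 + 375 = 722.
Recombination frequency = 722/2000 = 0.3610 ≈ 36.1%, i.e. 36.1 map units.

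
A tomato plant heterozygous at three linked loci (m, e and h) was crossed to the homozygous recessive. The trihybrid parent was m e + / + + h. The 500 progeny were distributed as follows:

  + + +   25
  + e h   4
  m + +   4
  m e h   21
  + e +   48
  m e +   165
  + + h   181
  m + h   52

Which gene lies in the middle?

The two rarest classes, m + + and + e h, are the double crossovers. Comparing them with the parentals, only the e allele has switched, so e is the middle locus and the order is h – e – m.

e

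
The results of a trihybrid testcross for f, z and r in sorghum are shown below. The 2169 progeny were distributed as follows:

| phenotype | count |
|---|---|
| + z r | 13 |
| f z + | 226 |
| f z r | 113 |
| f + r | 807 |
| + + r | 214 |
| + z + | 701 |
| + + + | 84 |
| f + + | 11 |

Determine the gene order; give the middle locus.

r

The two most frequent reciprocal classes, + z + and f + r, are the parental types, so the F1 was + z + / f + r.
The two rarest classes, + z r and f + +, are the double crossovers. Comparing them with the parentals, only the r allele has switched, so r is the middle locus and the order is f – r – z.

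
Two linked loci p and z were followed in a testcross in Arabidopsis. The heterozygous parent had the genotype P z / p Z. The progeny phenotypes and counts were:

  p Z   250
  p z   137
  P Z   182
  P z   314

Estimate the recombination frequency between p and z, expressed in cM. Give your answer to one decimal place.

36.1 cM

The recombinant classes are P Z and p z: 182 + 137 = 319.
Recombination frequency = 319/883 = 0.3613 ≈ 36.1%, i.e. 36.1 cM.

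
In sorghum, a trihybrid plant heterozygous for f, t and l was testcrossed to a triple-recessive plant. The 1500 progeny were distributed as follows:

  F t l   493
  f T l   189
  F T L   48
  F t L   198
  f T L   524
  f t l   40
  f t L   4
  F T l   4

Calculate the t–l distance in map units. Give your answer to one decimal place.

The two most frequent reciprocal classes, F t l and f T L, are the parental types, so the F1 was F t l / f T L.
The two rarest classes, F T l and f t L, are the double crossovers. Comparing them with the parentals, only the t allele has switched, so t is the middle locus and the order is f – t – l.
Crossovers in the t–l interval produce the single-crossover classes F t L and f T l (198 + 189 = 387) plus the double crossovers (8).
RF(t–l) = (387 + 8) / 1500 = 395/1500 = 0.2633 → 26.3 map units.

26.3 map units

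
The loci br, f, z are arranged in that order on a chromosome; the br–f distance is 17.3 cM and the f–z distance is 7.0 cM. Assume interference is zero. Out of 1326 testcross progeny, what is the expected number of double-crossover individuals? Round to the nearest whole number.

16

Map distances give recombination frequencies of 0.173 and 0.070 for the two intervals.
With no interference, expected double-crossover frequency = 0.173 × 0.070 = 0.01211.
Expected number = 0.01211 × 1326 = 16.06 ≈ 16.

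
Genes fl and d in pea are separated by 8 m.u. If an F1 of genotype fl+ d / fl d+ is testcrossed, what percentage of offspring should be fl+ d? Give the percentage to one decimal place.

A map distance of 8 m.u. corresponds to a recombination frequency of 0.080.
The F1 is fl+ d / fl d+, so fl+ d is a parental gamete class with expected frequency (1 − r)/2 = 0.920/2 = 0.4600.
That is 0.4600 = 46.0% of the progeny.

46.0%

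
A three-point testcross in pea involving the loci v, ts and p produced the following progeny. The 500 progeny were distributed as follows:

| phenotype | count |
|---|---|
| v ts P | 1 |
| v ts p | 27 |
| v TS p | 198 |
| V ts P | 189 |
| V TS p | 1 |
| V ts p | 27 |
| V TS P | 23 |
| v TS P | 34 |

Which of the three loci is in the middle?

v

The two most frequent reciprocal classes, V ts P and v TS p, are the parental types, so the F1 was V ts P / v TS p.
The two rarest classes, v ts P and V TS p, are the double crossovers. Comparing them with the parentals, only the v allele has switched, so v is the middle locus and the order is ts – v – p.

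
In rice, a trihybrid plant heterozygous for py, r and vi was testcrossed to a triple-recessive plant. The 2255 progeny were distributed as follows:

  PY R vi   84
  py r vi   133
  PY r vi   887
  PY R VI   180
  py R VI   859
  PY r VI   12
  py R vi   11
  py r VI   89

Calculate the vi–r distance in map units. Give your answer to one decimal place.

8.7 map units

The two most frequent reciprocal classes, py R VI and PY r vi, are the parental types, so the F1 was py R VI / PY r vi.
The two rarest classes, py R vi and PY r VI, are the double crossovers. Comparing them with the parentals, only the vi allele has switched, so vi is the middle locus and the order is r – vi – py.
Crossovers in the r–vi interval produce the single-crossover classes py r VI and PY R vi (89 + 84 = 173) plus the double crossovers (23).
RF(r–vi) = (173 + 23) / 2255 = 196/2255 = 0.0869 → 8.7 map units.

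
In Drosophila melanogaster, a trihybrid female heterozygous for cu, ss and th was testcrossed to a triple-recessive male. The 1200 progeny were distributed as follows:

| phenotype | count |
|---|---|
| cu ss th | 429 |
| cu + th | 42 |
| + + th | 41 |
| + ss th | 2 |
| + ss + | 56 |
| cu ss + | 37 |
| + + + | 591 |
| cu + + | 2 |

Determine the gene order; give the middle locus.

cu

The two most frequent reciprocal classes, + + + and cu ss th, are the parental types, so the F1 was + + + / cu ss th.
The two rarest classes, cu + + and + ss th, are the double crossovers. Comparing them with the parentals, only the cu allele has switched, so cu is the middle locus and the order is th – cu – ss.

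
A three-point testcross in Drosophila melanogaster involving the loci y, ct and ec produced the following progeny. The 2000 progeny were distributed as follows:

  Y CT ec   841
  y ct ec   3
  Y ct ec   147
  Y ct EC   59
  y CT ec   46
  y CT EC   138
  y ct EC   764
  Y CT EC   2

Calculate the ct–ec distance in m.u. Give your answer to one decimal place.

14.5 m.u.

The two most frequent reciprocal classes, Y CT ec and y ct EC, are the parental types, so the F1 was Y CT ec / y ct EC.
The two rarest classes, Y CT EC and y ct ec, are the double crossovers. Comparing them with the parentals, only the ec allele has switched, so ec is the middle locus and the order is y – ec – ct.
Crossovers in the ec–ct interval produce the single-crossover classes Y ct ec and y CT EC (147 + 138 = 285) plus the double crossovers (5).
RF(ec–ct) = (285 + 5) / 2000 = 290/2000 = 0.1450 → 14.5 m.u.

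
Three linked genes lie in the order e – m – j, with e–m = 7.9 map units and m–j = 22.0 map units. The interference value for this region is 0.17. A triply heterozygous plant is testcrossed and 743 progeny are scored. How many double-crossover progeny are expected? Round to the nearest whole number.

Map distances give recombination frequencies of 0.079 and 0.220 for the two intervals.
With interference 0.17 (so coincidence = 0.83), expected double-crossover frequency = 0.079 × 0.220 × 0.83 = 0.01443.
Expected number = 0.01443 × 743 = 10.72 ≈ 11.

11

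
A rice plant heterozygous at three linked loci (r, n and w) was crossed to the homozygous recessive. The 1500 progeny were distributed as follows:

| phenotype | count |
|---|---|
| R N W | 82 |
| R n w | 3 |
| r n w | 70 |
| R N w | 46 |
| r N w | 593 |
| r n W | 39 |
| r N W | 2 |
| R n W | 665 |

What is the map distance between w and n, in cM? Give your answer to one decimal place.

10.5 cM

The two most frequent reciprocal classes, r N w and R n W, are the parental types, so the F1 was r N w / R n W.
The two rarest classes, r N W and R n w, are the double crossovers. Comparing them with the parentals, only the w allele has switched, so w is the middle locus and the order is n – w – r.
Crossovers in the n–w interval produce the single-crossover classes r n w and R N W (70 + 82 = 152) plus the double crossovers (5).
RF(n–w) = (152 + 5) / 1500 = 157/1500 = 0.1047 → 10.5 cM.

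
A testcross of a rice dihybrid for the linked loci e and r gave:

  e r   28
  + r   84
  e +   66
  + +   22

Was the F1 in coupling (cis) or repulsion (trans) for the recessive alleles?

trans

The two most frequent classes are + r (84) and e + (66); these are the parental (non-recombinant) types.
So the F1 carried + r on one chromosome and e + on the other — the recessive alleles are on opposite chromosomes (trans / repulsion).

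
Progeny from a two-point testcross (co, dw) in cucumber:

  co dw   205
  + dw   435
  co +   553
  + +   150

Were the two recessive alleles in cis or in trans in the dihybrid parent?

The two most frequent classes are + dw (435) and co + (553); these are the parental (non-recombinant) types.
So the F1 carried + dw on one chromosome and co + on the other — the recessive alleles are on opposite chromosomes (trans / repulsion).

trans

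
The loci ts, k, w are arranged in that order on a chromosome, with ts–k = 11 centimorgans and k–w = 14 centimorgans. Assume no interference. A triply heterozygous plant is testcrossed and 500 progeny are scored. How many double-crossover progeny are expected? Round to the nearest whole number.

8

Map distances give recombination frequencies of 0.110 and 0.140 for the two intervals.
With no interference, expected double-crossover frequency = 0.110 × 0.140 = 0.01540.
Expected number = 0.01540 × 500 = 7.70 ≈ 8.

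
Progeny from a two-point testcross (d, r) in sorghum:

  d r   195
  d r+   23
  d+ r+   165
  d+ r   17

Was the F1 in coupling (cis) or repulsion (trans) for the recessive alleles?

cis

The two most frequent classes are d+ r+ (165) and d r (195); these are the parental (non-recombinant) types.
So the F1 carried d+ r+ on one chromosome and d r on the other — the recessive alleles are on the same chromosome (cis / coupling).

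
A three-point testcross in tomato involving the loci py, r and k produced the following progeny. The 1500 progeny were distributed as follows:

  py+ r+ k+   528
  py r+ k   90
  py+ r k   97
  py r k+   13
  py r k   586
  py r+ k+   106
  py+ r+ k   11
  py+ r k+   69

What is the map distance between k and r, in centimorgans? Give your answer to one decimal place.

12.2 centimorgans

The two most frequent reciprocal classes, py r k and py+ r+ k+, are the parental types, so the F1 was py r k / py+ r+ k+.
The two rarest classes, py r k+ and py+ r+ k, are the double crossovers. Comparing them with the parentals, only the k allele has switched, so k is the middle locus and the order is r – k – py.
Crossovers in the r–k interval produce the single-crossover classes py r+ k and py+ r k+ (90 + 69 = 159) plus the double crossovers (24).
RF(r–k) = (159 + 24) / 1500 = 183/1500 = 0.1220 → 12.2 centimorgans.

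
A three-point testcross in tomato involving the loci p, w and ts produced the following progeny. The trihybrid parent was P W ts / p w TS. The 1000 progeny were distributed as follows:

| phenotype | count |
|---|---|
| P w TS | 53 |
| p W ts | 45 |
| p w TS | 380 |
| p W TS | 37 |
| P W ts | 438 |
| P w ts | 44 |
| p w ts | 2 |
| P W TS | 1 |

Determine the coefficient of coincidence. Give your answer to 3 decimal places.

0.354

The two rarest classes, P W TS and p w ts, are the double crossovers. Comparing them with the parentals, only the ts allele has switched, so ts is the middle locus and the order is w – ts – p.
w–ts: (81 + 3)/1000 = 0.0840; ts–p: (98 + 3)/1000 = 0.1010.
Expected DCO frequency = 0.0840 × 0.1010 ≈ 0.00848; observed = 3/1000 ≈ 0.00300.
Coefficient of coincidence = 0.00300/0.00848 ≈ 0.354.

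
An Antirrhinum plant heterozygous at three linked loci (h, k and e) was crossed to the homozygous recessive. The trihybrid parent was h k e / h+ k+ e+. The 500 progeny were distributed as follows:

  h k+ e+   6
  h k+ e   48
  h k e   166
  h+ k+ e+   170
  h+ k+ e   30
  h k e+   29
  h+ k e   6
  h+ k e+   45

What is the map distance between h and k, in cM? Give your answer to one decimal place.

The two rarest classes, h+ k e and h k+ e+, are the double crossovers. Comparing them with the parentals, only the h allele has switched, so h is the middle locus and the order is k – h – e.
Crossovers in the k–h interval produce the single-crossover classes h k+ e and h+ k e+ (48 + 45 = 93) plus the double crossovers (12).
RF(k–h) = (93 + 12) / 500 = 105/500 = 0.2100 → 21.0 cM.

21.0 cM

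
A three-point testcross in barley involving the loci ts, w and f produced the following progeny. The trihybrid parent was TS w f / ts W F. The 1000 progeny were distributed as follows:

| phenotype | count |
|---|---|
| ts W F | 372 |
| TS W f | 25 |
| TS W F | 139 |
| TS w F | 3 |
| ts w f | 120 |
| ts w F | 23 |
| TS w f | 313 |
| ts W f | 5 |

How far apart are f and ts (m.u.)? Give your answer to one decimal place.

26.7 m.u.

The two rarest classes, TS w F and ts W f, are the double crossovers. Comparing them with the parentals, only the f allele has switched, so f is the middle locus and the order is ts – f – w.
Crossovers in the ts–f interval produce the single-crossover classes ts w f and TS W F (120 + 139 = 259) plus the double crossovers (8).
RF(ts–f) = (259 + 8) / 1000 = 267/1000 = 0.2670 → 26.7 m.u.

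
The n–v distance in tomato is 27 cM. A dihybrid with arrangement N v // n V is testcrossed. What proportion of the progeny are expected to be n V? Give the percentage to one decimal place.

36.5%

A map distance of 27 cM corresponds to a recombination frequency of 0.270.
The F1 is N v / n V, so n V is a parental gamete class with expected frequency (1 − r)/2 = 0.730/2 = 0.3650.
That is 0.3650 = 36.5% of the progeny.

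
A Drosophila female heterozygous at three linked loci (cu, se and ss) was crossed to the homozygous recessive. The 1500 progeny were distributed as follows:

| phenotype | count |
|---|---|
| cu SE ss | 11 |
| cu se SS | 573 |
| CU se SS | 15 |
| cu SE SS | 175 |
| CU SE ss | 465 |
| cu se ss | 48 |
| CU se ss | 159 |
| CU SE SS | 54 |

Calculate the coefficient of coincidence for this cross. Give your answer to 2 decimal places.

The two most frequent reciprocal classes, cu se SS and CU SE ss, are the parental types, so the F1 was cu se SS / CU SE ss.
The two rarest classes, CU se SS and cu SE ss, are the double crossovers. Comparing them with the parentals, only the cu allele has switched, so cu is the middle locus and the order is ss – cu – se.
ss–cu: (102 + 26)/1500 = 0.0853; cu–se: (334 + 26)/1500 = 0.2400.
Expected DCO frequency = 0.0853 × 0.2400 ≈ 0.02047; observed = 26/1500 ≈ 0.01733.
Coefficient of coincidence = 0.01733/0.02047 ≈ 0.85.

0.85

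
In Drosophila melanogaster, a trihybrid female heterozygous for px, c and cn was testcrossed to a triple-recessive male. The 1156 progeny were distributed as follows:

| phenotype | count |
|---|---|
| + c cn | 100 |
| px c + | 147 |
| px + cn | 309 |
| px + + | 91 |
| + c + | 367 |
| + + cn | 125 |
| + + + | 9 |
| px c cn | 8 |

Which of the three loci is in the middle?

c

The two most frequent reciprocal classes, + c + and px + cn, are the parental types, so the F1 was + c + / px + cn.
The two rarest classes, + + + and px c cn, are the double crossovers. Comparing them with the parentals, only the c allele has switched, so c is the middle locus and the order is cn – c – px.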